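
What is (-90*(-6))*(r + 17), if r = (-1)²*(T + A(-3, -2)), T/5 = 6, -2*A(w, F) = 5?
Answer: 24030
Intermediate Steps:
A(w, F) = -5/2 (A(w, F) = -½*5 = -5/2)
T = 30 (T = 5*6 = 30)
r = 55/2 (r = (-1)²*(30 - 5/2) = 1*(55/2) = 55/2 ≈ 27.500)
(-90*(-6))*(r + 17) = (-90*(-6))*(55/2 + 17) = 540*(89/2) = 24030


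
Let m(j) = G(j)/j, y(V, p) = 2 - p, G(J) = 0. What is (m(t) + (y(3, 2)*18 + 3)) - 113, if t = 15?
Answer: -110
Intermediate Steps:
m(j) = 0 (m(j) = 0/j = 0)
(m(t) + (y(3, 2)*18 + 3)) - 113 = (0 + ((2 - 1*2)*18 + 3)) - 113 = (0 + ((2 - 2)*18 + 3)) - 113 = (0 + (0*18 + 3)) - 113 = (0 + (0 + 3)) - 113 = (0 + 3) - 113 = 3 - 113 = -110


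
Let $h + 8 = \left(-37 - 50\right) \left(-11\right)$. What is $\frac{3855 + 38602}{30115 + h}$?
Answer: $\frac{42457}{31064} \approx 1.3668$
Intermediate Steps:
$h = 949$ ($h = -8 + \left(-37 - 50\right) \left(-11\right) = -8 - -957 = -8 + 957 = 949$)
$\frac{3855 + 38602}{30115 + h} = \frac{3855 + 38602}{30115 + 949} = \frac{42457}{31064}$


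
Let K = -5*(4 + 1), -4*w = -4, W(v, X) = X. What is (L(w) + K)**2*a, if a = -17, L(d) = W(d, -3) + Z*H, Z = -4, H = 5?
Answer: -39168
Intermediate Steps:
w = 1 (w = -1/4*(-4) = 1)
L(d) = -23 (L(d) = -3 - 4*5 = -3 - 20 = -23)
K = -25 (K = -5*5 = -25)
(L(w) + K)**2*a = (-23 - 25)**2*(-17) = (-48)**2*(-17) = 2304*(-17) = -39168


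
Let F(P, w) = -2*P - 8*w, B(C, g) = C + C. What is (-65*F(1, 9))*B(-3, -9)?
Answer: -28860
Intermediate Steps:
B(C, g) = 2*C
F(P, w) = -8*w - 2*P
(-65*F(1, 9))*B(-3, -9) = (-65*(-8*9 - 2*1))*(2*(-3)) = -65*(-72 - 2)*(-6) = -65*(-74)*(-6) = 4810*(-6) = -28860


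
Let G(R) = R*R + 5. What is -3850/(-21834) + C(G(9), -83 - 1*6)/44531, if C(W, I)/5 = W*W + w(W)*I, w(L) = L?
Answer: 71639245/486144927 ≈ 0.14736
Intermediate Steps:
G(R) = 5 + R² (G(R) = R² + 5 = 5 + R²)
C(W, I) = 5*W² + 5*I*W (C(W, I) = 5*(W*W + W*I) = 5*(W² + I*W) = 5*W² + 5*I*W)
-3850/(-21834) + C(G(9), -83 - 1*6)/44531 = -3850/(-21834) + (5*(5 + 9²)*((-83 - 1*6) + (5 + 9²)))/44531 = -3850*(-1/21834) + (5*(5 + 81)*((-83 - 6) + (5 + 81)))*(1/44531) = 1925/10917 + (5*86*(-89 + 86))*(1/44531) = 1925/10917 + (5*86*(-3))*(1/44531) = 1925/10917 - 1290*1/44531 = 1925/10917 - 1290/44531 = 71639245/486144927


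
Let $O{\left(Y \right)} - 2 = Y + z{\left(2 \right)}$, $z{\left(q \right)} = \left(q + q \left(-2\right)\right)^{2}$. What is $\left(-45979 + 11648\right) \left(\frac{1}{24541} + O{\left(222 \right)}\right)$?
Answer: $- \frac{17463084229}{2231} \approx -7.8275 \cdot 10^{6}$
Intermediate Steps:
$z{\left(q \right)} = q^{2}$ ($z{\left(q \right)} = \left(q - 2 q\right)^{2} = \left(- q\right)^{2} = q^{2}$)
$O{\left(Y \right)} = 6 + Y$ ($O{\left(Y \right)} = 2 + \left(Y + 2^{2}\right) = 2 + \left(Y + 4\right) = 2 + \left(4 + Y\right) = 6 + Y$)
$\left(-45979 + 11648\right) \left(\frac{1}{24541} + O{\left(222 \right)}\right) = \left(-45979 + 11648\right) \left(\frac{1}{24541} + \left(6 + 222\right)\right) = - 34331 \left(\frac{1}{24541} + 228\right) = \left(-34331\right) \frac{5595349}{24541} = - \frac{17463084229}{2231}$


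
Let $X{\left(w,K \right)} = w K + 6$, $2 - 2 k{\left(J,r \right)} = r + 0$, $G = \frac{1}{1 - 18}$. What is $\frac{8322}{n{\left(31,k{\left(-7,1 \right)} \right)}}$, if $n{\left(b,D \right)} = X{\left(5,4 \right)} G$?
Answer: $- \frac{70737}{13} \approx -5441.3$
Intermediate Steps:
$G = - \frac{1}{17}$ ($G = \frac{1}{-17} = - \frac{1}{17} \approx -0.058824$)
$k{\left(J,r \right)} = 1 - \frac{r}{2}$ ($k{\left(J,r \right)} = 1 - \frac{r + 0}{2} = 1 - \frac{r}{2}$)
$X{\left(w,K \right)} = 6 + K w$ ($X{\left(w,K \right)} = K w + 6 = 6 + K w$)
$n{\left(b,D \right)} = - \frac{26}{17}$ ($n{\left(b,D \right)} = \left(6 + 4 \cdot 5\right) \left(- \frac{1}{17}\right) = \left(6 + 20\right) \left(- \frac{1}{17}\right) = 26 \left(- \frac{1}{17}\right) = - \frac{26}{17}$)
$\frac{8322}{n{\left(31,k{\left(-7,1 \right)} \right)}} = \frac{8322}{- \frac{26}{17}} = 8322 \left(- \frac{17}{26}\right) = - \frac{70737}{13}$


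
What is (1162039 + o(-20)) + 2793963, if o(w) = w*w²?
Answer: 3948002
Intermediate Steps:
o(w) = w³
(1162039 + o(-20)) + 2793963 = (1162039 + (-20)³) + 2793963 = (1162039 - 8000) + 2793963 = 1154039 + 2793963 = 3948002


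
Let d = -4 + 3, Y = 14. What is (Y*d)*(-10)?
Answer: 140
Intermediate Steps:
d = -1
(Y*d)*(-10) = (14*(-1))*(-10) = -14*(-10) = 140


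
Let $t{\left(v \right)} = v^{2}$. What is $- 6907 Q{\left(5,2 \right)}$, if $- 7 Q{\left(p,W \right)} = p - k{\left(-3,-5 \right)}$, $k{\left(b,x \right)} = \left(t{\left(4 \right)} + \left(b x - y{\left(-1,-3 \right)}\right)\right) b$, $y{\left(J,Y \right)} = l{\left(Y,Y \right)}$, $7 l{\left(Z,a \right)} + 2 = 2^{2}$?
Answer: $\frac{4696760}{49} \approx 95852.0$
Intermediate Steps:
$l{\left(Z,a \right)} = \frac{2}{7}$ ($l{\left(Z,a \right)} = - \frac{2}{7} + \frac{2^{2}}{7} = - \frac{2}{7} + \frac{1}{7} \cdot 4 = - \frac{2}{7} + \frac{4}{7} = \frac{2}{7}$)
$y{\left(J,Y \right)} = \frac{2}{7}$
$k{\left(b,x \right)} = b \left(\frac{110}{7} + b x\right)$ ($k{\left(b,x \right)} = \left(4^{2} + \left(b x - \frac{2}{7}\right)\right) b = \left(16 + \left(b x - \frac{2}{7}\right)\right) b = \left(16 + \left(- \frac{2}{7} + b x\right)\right) b = \left(\frac{110}{7} + b x\right) b = b \left(\frac{110}{7} + b x\right)$)
$Q{\left(p,W \right)} = - \frac{645}{49} - \frac{p}{7}$ ($Q{\left(p,W \right)} = - \frac{p - \frac{1}{7} \left(-3\right) \left(110 + 7 \left(-3\right) \left(-5\right)\right)}{7} = - \frac{p - \frac{1}{7} \left(-3\right) \left(110 + 105\right)}{7} = - \frac{p - \frac{1}{7} \left(-3\right) 215}{7} = - \frac{p - - \frac{645}{7}}{7} = - \frac{p + \frac{645}{7}}{7} = - \frac{\frac{645}{7} + p}{7} = - \frac{645}{49} - \frac{p}{7}$)
$- 6907 Q{\left(5,2 \right)} = - 6907 \left(- \frac{645}{49} - \frac{5}{7}\right) = \left(-6907\right) \left(- \frac{680}{49}\right) = \frac{4696760}{49}$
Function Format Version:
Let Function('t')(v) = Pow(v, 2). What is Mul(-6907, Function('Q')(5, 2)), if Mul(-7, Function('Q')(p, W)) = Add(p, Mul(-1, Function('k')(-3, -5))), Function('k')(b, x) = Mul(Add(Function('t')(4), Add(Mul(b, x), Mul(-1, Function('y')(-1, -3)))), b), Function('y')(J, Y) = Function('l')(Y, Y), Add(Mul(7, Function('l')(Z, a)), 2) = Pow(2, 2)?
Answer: Rational(4696760, 49) ≈ 95852.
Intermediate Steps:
Function('l')(Z, a) = Rational(2, 7) (Function('l')(Z, a) = Add(Rational(-2, 7), Mul(Rational(1, 7), Pow(2, 2))) = Add(Rational(-2, 7), Mul(Rational(1, 7), 4)) = Add(Rational(-2, 7), Rational(4, 7)) = Rational(2, 7))
Function('y')(J, Y) = Rational(2, 7)
Function('k')(b, x) = Mul(b, Add(Rational(110, 7), Mul(b, x))) (Function('k')(b, x) = Mul(Add(Pow(4, 2), Add(Mul(b, x), Mul(-1, Rational(2, 7)))), b) = Mul(Add(16, Add(Mul(b, x), Rational(-2, 7))), b) = Mul(Add(16, Add(Rational(-2, 7), Mul(b, x))), b) = Mul(Add(Rational(110, 7), Mul(b, x)), b) = Mul(b, Add(Rational(110, 7), Mul(b, x))))
Function('Q')(p, W) = Add(Rational(-645, 49), Mul(Rational(-1, 7), p)) (Function('Q')(p, W) = Mul(Rational(-1, 7), Add(p, Mul(-1, Mul(Rational(1, 7), -3, Add(110, Mul(7, -3, -5)))))) = Mul(Rational(-1, 7), Add(p, Mul(-1, Mul(Rational(1, 7), -3, Add(110, 105))))) = Mul(Rational(-1, 7), Add(p, Mul(-1, Mul(Rational(1, 7), -3, 215)))) = Mul(Rational(-1, 7), Add(p, Mul(-1, Rational(-645, 7)))) = Mul(Rational(-1, 7), Add(p, Rational(645, 7))) = Mul(Rational(-1, 7), Add(Rational(645, 7), p)) = Add(Rational(-645, 49), Mul(Rational(-1, 7), p)))
Mul(-6907, Function('Q')(5, 2)) = Mul(-6907, Add(Rational(-645, 49), Mul(Rational(-1, 7), 5))) = Mul(-6907, Add(Rational(-645, 49), Rational(-5, 7))) = Mul(-6907, Rational(-680, 49)) = Rational(4696760, 49)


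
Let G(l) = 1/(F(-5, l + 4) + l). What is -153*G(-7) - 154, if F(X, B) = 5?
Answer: -155/2 ≈ -77.500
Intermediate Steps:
G(l) = 1/(5 + l)
-153*G(-7) - 154 = -153/(5 - 7) - 154 = -153/(-2) - 154 = -153*(-½) - 154 = 153/2 - 154 = -155/2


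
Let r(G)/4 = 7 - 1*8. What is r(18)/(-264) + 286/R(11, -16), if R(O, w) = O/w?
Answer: -27455/66 ≈ -415.98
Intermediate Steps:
r(G) = -4 (r(G) = 4*(7 - 1*8) = 4*(7 - 8) = 4*(-1) = -4)
r(18)/(-264) + 286/R(11, -16) = -4/(-264) + 286/((11/(-16))) = -4*(-1/264) + 286/((11*(-1/16))) = 1/66 + 286/(-11/16) = 1/66 + 286*(-16/11) = 1/66 - 416 = -27455/66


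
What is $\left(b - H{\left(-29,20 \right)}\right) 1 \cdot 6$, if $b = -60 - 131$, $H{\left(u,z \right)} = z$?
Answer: $-1266$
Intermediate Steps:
$b = -191$ ($b = -60 - 131 = -191$)
$\left(b - H{\left(-29,20 \right)}\right) 1 \cdot 6 = \left(-191 - 20\right) 1 \cdot 6 = \left(-191 - 20\right) 6 = \left(-211\right) 6 = -1266$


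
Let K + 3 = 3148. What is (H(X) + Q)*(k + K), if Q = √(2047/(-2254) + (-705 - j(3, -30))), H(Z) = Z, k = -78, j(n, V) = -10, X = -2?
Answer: -6134 + 3067*I*√136398/14 ≈ -6134.0 + 80908.0*I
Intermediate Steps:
K = 3145 (K = -3 + 3148 = 3145)
Q = I*√136398/14 (Q = √(2047/(-2254) + (-705 - 1*(-10))) = √(2047*(-1/2254) + (-705 + 10)) = √(-89/98 - 695) = √(-68199/98) = I*√136398/14 ≈ 26.38*I)
(H(X) + Q)*(k + K) = (-2 + I*√136398/14)*(-78 + 3145) = (-2 + I*√136398/14)*3067 = -6134 + 3067*I*√136398/14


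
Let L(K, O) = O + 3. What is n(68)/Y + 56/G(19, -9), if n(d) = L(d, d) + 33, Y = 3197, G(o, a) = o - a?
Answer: 6498/3197 ≈ 2.0325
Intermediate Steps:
L(K, O) = 3 + O
n(d) = 36 + d (n(d) = (3 + d) + 33 = 36 + d)
n(68)/Y + 56/G(19, -9) = (36 + 68)/3197 + 56/(19 - 1*(-9)) = 104*(1/3197) + 56/(19 + 9) = 104/3197 + 56/28 = 104/3197 + 56*(1/28) = 104/3197 + 2 = 6498/3197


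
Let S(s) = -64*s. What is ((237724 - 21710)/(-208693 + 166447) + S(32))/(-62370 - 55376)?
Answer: 43367911/2487148758 ≈ 0.017437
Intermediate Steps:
((237724 - 21710)/(-208693 + 166447) + S(32))/(-62370 - 55376) = ((237724 - 21710)/(-208693 + 166447) - 64*32)/(-62370 - 55376) = (216014/(-42246) - 2048)/(-117746) = (216014*(-1/42246) - 2048)*(-1/117746) = (-108007/21123 - 2048)*(-1/117746) = -43367911/21123*(-1/117746) = 43367911/2487148758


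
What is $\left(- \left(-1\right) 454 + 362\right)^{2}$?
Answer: $665856$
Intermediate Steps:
$\left(- \left(-1\right) 454 + 362\right)^{2} = \left(\left(-1\right) \left(-454\right) + 362\right)^{2} = \left(454 + 362\right)^{2} = 816^{2} = 665856$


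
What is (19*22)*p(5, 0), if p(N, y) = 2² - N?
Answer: -418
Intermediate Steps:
p(N, y) = 4 - N
(19*22)*p(5, 0) = (19*22)*(4 - 1*5) = 418*(4 - 5) = 418*(-1) = -418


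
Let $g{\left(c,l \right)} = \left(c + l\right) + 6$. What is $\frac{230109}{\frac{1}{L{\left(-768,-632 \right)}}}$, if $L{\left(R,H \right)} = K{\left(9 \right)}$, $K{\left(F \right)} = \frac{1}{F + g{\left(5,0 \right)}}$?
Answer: $\frac{230109}{20} \approx 11505.0$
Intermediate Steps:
$g{\left(c,l \right)} = 6 + c + l$
$K{\left(F \right)} = \frac{1}{11 + F}$ ($K{\left(F \right)} = \frac{1}{F + \left(6 + 5 + 0\right)} = \frac{1}{F + 11} = \frac{1}{11 + F}$)
$L{\left(R,H \right)} = \frac{1}{20}$ ($L{\left(R,H \right)} = \frac{1}{11 + 9} = \frac{1}{20}$)
$\frac{230109}{\frac{1}{L{\left(-768,-632 \right)}}} = \frac{230109}{\frac{1}{\frac{1}{20}}} = \frac{230109}{20}$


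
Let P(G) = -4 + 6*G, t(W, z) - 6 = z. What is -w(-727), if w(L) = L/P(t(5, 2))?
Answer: 727/44 ≈ 16.523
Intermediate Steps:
t(W, z) = 6 + z
w(L) = L/44 (w(L) = L/(-4 + 6*(6 + 2)) = L/(-4 + 6*8) = L/(-4 + 48) = L/44)
-w(-727) = -(-727)/44 = -1*(-727/44) = 727/44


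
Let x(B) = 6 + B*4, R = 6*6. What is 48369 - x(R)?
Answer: 48219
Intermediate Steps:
R = 36
x(B) = 6 + 4*B
48369 - x(R) = 48369 - (6 + 4*36) = 48369 - (6 + 144) = 48369 - 1*150 = 48369 - 150 = 48219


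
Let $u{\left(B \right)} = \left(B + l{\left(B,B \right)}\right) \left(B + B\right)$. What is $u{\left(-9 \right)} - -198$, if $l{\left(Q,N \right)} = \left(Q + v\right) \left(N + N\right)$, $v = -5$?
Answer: $-4176$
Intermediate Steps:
$l{\left(Q,N \right)} = 2 N \left(-5 + Q\right)$ ($l{\left(Q,N \right)} = \left(Q - 5\right) \left(N + N\right) = \left(-5 + Q\right) 2 N = 2 N \left(-5 + Q\right)$)
$u{\left(B \right)} = 2 B \left(B + 2 B \left(-5 + B\right)\right)$ ($u{\left(B \right)} = \left(B + 2 B \left(-5 + B\right)\right) \left(B + B\right) = \left(B + 2 B \left(-5 + B\right)\right) 2 B = 2 B \left(B + 2 B \left(-5 + B\right)\right)$)
$u{\left(-9 \right)} - -198 = \left(-9\right)^{2} \left(-18 + 4 \left(-9\right)\right) - -198 = 81 \left(-18 - 36\right) + 198 = 81 \left(-54\right) + 198 = -4374 + 198 = -4176$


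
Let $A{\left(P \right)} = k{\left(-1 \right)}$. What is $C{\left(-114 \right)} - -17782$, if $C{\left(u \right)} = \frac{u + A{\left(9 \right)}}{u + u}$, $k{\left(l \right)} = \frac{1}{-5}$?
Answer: $\frac{20272051}{1140} \approx 17783.0$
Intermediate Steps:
$k{\left(l \right)} = - \frac{1}{5}$
$A{\left(P \right)} = - \frac{1}{5}$
$C{\left(u \right)} = \frac{- \frac{1}{5} + u}{2 u}$ ($C{\left(u \right)} = \frac{u - \frac{1}{5}}{u + u} = \frac{- \frac{1}{5} + u}{2 u}$)
$C{\left(-114 \right)} - -17782 = \frac{-1 + 5 \left(-114\right)}{10 \left(-114\right)} - -17782 = \frac{1}{10} \left(- \frac{1}{114}\right) \left(-1 - 570\right) + 17782 = \frac{1}{10} \left(- \frac{1}{114}\right) \left(-571\right) + 17782 = \frac{571}{1140} + 17782 = \frac{20272051}{1140}$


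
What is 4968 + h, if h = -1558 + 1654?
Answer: 5064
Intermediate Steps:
h = 96
4968 + h = 4968 + 96 = 5064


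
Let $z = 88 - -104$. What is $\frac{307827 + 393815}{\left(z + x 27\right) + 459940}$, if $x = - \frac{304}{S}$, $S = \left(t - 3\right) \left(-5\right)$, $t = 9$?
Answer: $\frac{1754105}{1151014} \approx 1.524$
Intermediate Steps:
$S = -30$ ($S = \left(9 - 3\right) \left(-5\right) = 6 \left(-5\right) = -30$)
$z = 192$ ($z = 88 + 104 = 192$)
$x = \frac{152}{15}$ ($x = - \frac{304}{-30} = \left(-304\right) \left(- \frac{1}{30}\right) = \frac{152}{15} \approx 10.133$)
$\frac{307827 + 393815}{\left(z + x 27\right) + 459940} = \frac{307827 + 393815}{\left(192 + \frac{152}{15} \cdot 27\right) + 459940} = \frac{701642}{\left(192 + \frac{1368}{5}\right) + 459940} = \frac{701642}{\frac{2328}{5} + 459940} = \frac{701642}{\frac{2302028}{5}} = 701642 \cdot \frac{5}{2302028} = \frac{1754105}{1151014}$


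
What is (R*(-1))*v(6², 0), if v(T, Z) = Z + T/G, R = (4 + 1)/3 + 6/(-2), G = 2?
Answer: 24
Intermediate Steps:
R = -4/3 (R = 5*(⅓) + 6*(-½) = 5/3 - 3 = -4/3 ≈ -1.3333)
v(T, Z) = Z + T/2
(R*(-1))*v(6², 0) = (-4/3*(-1))*(0 + (½)*6²) = 4*(0 + (½)*36)/3 = 4*(0 + 18)/3 = (4/3)*18 = 24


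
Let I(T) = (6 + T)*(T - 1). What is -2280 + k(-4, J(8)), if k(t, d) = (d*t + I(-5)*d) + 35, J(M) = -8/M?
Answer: -2235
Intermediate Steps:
I(T) = (-1 + T)*(6 + T) (I(T) = (6 + T)*(-1 + T) = (-1 + T)*(6 + T))
k(t, d) = 35 - 6*d + d*t (k(t, d) = (d*t + (-6 + (-5)² + 5*(-5))*d) + 35 = (d*t + (-6 + 25 - 25)*d) + 35 = (d*t - 6*d) + 35 = (-6*d + d*t) + 35 = 35 - 6*d + d*t)
-2280 + k(-4, J(8)) = -2280 + (35 - (-48)/8 - 8/8*(-4)) = -2280 + (35 - (-48)/8 - 8*⅛*(-4)) = -2280 + (35 - 6*(-1) - 1*(-4)) = -2280 + (35 + 6 + 4) = -2280 + 45 = -2235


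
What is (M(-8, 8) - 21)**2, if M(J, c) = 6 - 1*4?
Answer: 361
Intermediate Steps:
M(J, c) = 2 (M(J, c) = 6 - 4 = 2)
(M(-8, 8) - 21)**2 = (2 - 21)**2 = (-19)**2 = 361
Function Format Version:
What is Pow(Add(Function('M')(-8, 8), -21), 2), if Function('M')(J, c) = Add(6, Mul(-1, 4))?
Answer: 361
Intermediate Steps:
Function('M')(J, c) = 2 (Function('M')(J, c) = Add(6, -4) = 2)
Pow(Add(Function('M')(-8, 8), -21), 2) = Pow(Add(2, -21), 2) = Pow(-19, 2) = 361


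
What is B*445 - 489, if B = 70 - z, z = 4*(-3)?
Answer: 36001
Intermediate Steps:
z = -12
B = 82 (B = 70 - 1*(-12) = 70 + 12 = 82)
B*445 - 489 = 82*445 - 489 = 36490 - 489 = 36001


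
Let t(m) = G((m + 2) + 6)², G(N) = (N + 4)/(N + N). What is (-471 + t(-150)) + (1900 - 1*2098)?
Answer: -13484955/20164 ≈ -668.76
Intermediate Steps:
G(N) = (4 + N)/(2*N) (G(N) = (4 + N)/((2*N)) = (4 + N)*(1/(2*N)) = (4 + N)/(2*N))
t(m) = (12 + m)²/(4*(8 + m)²) (t(m) = ((4 + ((m + 2) + 6))/(2*((m + 2) + 6)))² = ((4 + ((2 + m) + 6))/(2*((2 + m) + 6)))² = ((4 + (8 + m))/(2*(8 + m)))² = ((12 + m)/(2*(8 + m)))² = (12 + m)²/(4*(8 + m)²))
(-471 + t(-150)) + (1900 - 1*2098) = (-471 + (12 - 150)²/(4*(8 - 150)²)) + (1900 - 1*2098) = (-471 + (¼)*(-138)²/(-142)²) + (1900 - 2098) = (-471 + (¼)*(1/20164)*19044) - 198 = (-471 + 4761/20164) - 198 = -9492483/20164 - 198 = -13484955/20164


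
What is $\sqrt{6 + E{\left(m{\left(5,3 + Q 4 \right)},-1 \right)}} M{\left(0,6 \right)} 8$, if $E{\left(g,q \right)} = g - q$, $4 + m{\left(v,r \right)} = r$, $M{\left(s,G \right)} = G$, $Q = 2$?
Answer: $48 \sqrt{14} \approx 179.6$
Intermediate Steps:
$m{\left(v,r \right)} = -4 + r$
$\sqrt{6 + E{\left(m{\left(5,3 + Q 4 \right)},-1 \right)}} M{\left(0,6 \right)} 8 = \sqrt{6 + \left(\left(-4 + \left(3 + 2 \cdot 4\right)\right) - -1\right)} 6 \cdot 8 = \sqrt{6 + \left(\left(-4 + \left(3 + 8\right)\right) + 1\right)} 6 \cdot 8 = \sqrt{6 + \left(\left(-4 + 11\right) + 1\right)} 6 \cdot 8 = \sqrt{6 + \left(7 + 1\right)} 6 \cdot 8 = \sqrt{6 + 8} \cdot 6 \cdot 8 = \sqrt{14} \cdot 6 \cdot 8 = 6 \sqrt{14} \cdot 8 = 48 \sqrt{14}$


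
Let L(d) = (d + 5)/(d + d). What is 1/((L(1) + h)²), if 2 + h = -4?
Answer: ⅑ ≈ 0.11111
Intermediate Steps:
h = -6 (h = -2 - 4 = -6)
L(d) = (5 + d)/(2*d) (L(d) = (5 + d)/((2*d)) = (5 + d)*(1/(2*d)) = (5 + d)/(2*d))
1/((L(1) + h)²) = 1/(((½)*(5 + 1)/1 - 6)²) = 1/(((½)*1*6 - 6)²) = 1/((3 - 6)²) = 1/((-3)²) = 1/9 = ⅑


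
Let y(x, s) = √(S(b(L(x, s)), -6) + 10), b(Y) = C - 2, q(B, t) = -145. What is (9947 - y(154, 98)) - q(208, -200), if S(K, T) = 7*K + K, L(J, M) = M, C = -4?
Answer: 10092 - I*√38 ≈ 10092.0 - 6.1644*I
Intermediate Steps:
b(Y) = -6 (b(Y) = -4 - 2 = -6)
S(K, T) = 8*K
y(x, s) = I*√38 (y(x, s) = √(8*(-6) + 10) = √(-48 + 10) = √(-38) = I*√38)
(9947 - y(154, 98)) - q(208, -200) = (9947 - I*√38) - 1*(-145) = (9947 - I*√38) + 145 = 10092 - I*√38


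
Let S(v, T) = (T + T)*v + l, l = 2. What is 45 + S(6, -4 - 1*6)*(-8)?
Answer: 989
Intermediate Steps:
S(v, T) = 2 + 2*T*v (S(v, T) = (T + T)*v + 2 = (2*T)*v + 2 = 2*T*v + 2 = 2 + 2*T*v)
45 + S(6, -4 - 1*6)*(-8) = 45 + (2 + 2*(-4 - 1*6)*6)*(-8) = 45 + (2 + 2*(-4 - 6)*6)*(-8) = 45 + (2 + 2*(-10)*6)*(-8) = 45 + (2 - 120)*(-8) = 45 - 118*(-8) = 45 + 944 = 989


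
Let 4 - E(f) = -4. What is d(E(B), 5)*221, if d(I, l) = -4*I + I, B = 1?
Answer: -5304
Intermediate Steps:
E(f) = 8 (E(f) = 4 - 1*(-4) = 4 + 4 = 8)
d(I, l) = -3*I
d(E(B), 5)*221 = -3*8*221 = -24*221 = -5304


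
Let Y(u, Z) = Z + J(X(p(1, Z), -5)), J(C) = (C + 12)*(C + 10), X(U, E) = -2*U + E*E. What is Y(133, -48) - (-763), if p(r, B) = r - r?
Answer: 2010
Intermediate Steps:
p(r, B) = 0
X(U, E) = E**2 - 2*U (X(U, E) = -2*U + E**2 = E**2 - 2*U)
J(C) = (10 + C)*(12 + C) (J(C) = (12 + C)*(10 + C) = (10 + C)*(12 + C))
Y(u, Z) = 1295 + Z (Y(u, Z) = Z + (120 + ((-5)**2 - 2*0)**2 + 22*((-5)**2 - 2*0)) = Z + (120 + (25 + 0)**2 + 22*(25 + 0)) = Z + (120 + 25**2 + 22*25) = Z + (120 + 625 + 550) = Z + 1295 = 1295 + Z)
Y(133, -48) - (-763) = (1295 - 48) - (-763) = 1247 - 1*(-763) = 1247 + 763 = 2010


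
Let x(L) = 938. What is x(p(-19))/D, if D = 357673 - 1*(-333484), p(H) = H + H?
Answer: 938/691157 ≈ 0.0013571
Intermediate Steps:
p(H) = 2*H
D = 691157 (D = 357673 + 333484 = 691157)
x(p(-19))/D = 938/691157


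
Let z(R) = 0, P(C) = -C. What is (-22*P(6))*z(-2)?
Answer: 0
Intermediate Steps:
(-22*P(6))*z(-2) = -(-22)*6*0 = -22*(-6)*0 = 132*0 = 0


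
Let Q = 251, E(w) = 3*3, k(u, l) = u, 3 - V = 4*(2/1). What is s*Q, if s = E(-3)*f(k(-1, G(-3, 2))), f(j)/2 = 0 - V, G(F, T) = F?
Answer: 22590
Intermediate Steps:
V = -5 (V = 3 - 4*2/1 = 3 - 4*2*1 = 3 - 4*2 = 3 - 1*8 = 3 - 8 = -5)
E(w) = 9
f(j) = 10 (f(j) = 2*(0 - 1*(-5)) = 2*(0 + 5) = 2*5 = 10)
s = 90 (s = 9*10 = 90)
s*Q = 90*251 = 22590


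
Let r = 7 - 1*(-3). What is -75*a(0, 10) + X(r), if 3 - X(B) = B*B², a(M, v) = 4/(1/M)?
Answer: -997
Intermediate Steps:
r = 10 (r = 7 + 3 = 10)
a(M, v) = 4*M
X(B) = 3 - B³ (X(B) = 3 - B*B² = 3 - B³)
-75*a(0, 10) + X(r) = -300*0 + (3 - 1*10³) = -75*0 + (3 - 1*1000) = 0 + (3 - 1000) = 0 - 997 = -997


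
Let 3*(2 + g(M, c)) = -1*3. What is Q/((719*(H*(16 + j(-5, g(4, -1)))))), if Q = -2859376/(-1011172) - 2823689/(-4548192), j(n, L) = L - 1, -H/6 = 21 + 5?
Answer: -360459688675/140684380809942528 ≈ -2.5622e-6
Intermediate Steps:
g(M, c) = -3 (g(M, c) = -2 + (-1*3)/3 = -2 + (⅓)*(-3) = -2 - 1 = -3)
H = -156 (H = -6*(21 + 5) = -6*26 = -156)
j(n, L) = -1 + L
Q = 360459688675/104522827296 (Q = -2859376*(-1/1011172) - 2823689*(-1/4548192) = 714844/252793 + 256699/413472 = 360459688675/104522827296 ≈ 3.4486)
Q/((719*(H*(16 + j(-5, g(4, -1)))))) = 360459688675/(104522827296*((719*(-156*(16 + (-1 - 3)))))) = 360459688675/(104522827296*((719*(-156*(16 - 4))))) = 360459688675/(104522827296*((719*(-156*12)))) = 360459688675/(104522827296*((719*(-1872)))) = (360459688675/104522827296)/(-1345968) = (360459688675/104522827296)*(-1/1345968) = -360459688675/140684380809942528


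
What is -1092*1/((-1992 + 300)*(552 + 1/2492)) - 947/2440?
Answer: -36624882923/94651252680 ≈ -0.38695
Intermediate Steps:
-1092*1/((-1992 + 300)*(552 + 1/2492)) - 947/2440 = -1092*(-1/(1692*(552 + 1/2492))) - 947*1/2440 = -1092/((1375585/2492)*(-1692)) - 947/2440 = -1092/(-581872455/623) - 947/2440 = -1092*(-623/581872455) - 947/2440 = 226772/193957485 - 947/2440 = -36624882923/94651252680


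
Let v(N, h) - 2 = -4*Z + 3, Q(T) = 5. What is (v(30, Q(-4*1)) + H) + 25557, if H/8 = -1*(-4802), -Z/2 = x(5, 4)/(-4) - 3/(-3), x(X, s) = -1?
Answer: 63988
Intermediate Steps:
Z = -5/2 (Z = -2*(-1/(-4) - 3/(-3)) = -2*(-1*(-¼) - 3*(-⅓)) = -2*(¼ + 1) = -2*5/4 = -5/2 ≈ -2.5000)
H = 38416 (H = 8*(-1*(-4802)) = 8*4802 = 38416)
v(N, h) = 15 (v(N, h) = 2 + (-4*(-5/2) + 3) = 2 + (10 + 3) = 2 + 13 = 15)
(v(30, Q(-4*1)) + H) + 25557 = (15 + 38416) + 25557 = 38431 + 25557 = 63988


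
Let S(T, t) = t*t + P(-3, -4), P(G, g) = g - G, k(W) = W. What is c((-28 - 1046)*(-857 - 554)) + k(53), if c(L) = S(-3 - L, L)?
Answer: 2296479591448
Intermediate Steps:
S(T, t) = -1 + t² (S(T, t) = t*t + (-4 - 1*(-3)) = t² + (-4 + 3) = t² - 1 = -1 + t²)
c(L) = -1 + L²
c((-28 - 1046)*(-857 - 554)) + k(53) = (-1 + ((-28 - 1046)*(-857 - 554))²) + 53 = (-1 + (-1074*(-1411))²) + 53 = (-1 + 1515414²) + 53 = (-1 + 2296479591396) + 53 = 2296479591395 + 53 = 2296479591448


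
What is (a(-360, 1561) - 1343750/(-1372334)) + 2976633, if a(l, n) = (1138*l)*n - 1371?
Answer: -436769460257531/686167 ≈ -6.3653e+8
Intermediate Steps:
a(l, n) = -1371 + 1138*l*n (a(l, n) = 1138*l*n - 1371 = -1371 + 1138*l*n)
(a(-360, 1561) - 1343750/(-1372334)) + 2976633 = ((-1371 + 1138*(-360)*1561) - 1343750/(-1372334)) + 2976633 = ((-1371 - 639510480) - 1343750*(-1)/1372334) + 2976633 = (-639511851 - 1*(-671875/686167)) + 2976633 = (-639511851 + 671875/686167) + 2976633 = -438811927593242/686167 + 2976633 = -436769460257531/686167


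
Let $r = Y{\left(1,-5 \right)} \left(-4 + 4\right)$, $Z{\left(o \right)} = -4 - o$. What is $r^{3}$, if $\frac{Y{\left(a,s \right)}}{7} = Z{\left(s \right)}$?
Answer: $0$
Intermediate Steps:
$Y{\left(a,s \right)} = -28 - 7 s$ ($Y{\left(a,s \right)} = 7 \left(-4 - s\right) = -28 - 7 s$)
$r = 0$ ($r = \left(-28 - -35\right) \left(-4 + 4\right) = \left(-28 + 35\right) 0 = 7 \cdot 0 = 0$)
$r^{3} = 0^{3} = 0$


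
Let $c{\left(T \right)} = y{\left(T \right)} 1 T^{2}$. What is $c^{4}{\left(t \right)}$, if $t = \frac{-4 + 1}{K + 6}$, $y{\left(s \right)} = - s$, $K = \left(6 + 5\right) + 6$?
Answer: $\frac{531441}{21914624432020321} \approx 2.4251 \cdot 10^{-11}$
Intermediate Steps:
$K = 17$ ($K = 11 + 6 = 17$)
$t = - \frac{3}{23}$ ($t = \frac{-4 + 1}{17 + 6} = - \frac{3}{23} \approx -0.13043$)
$c{\left(T \right)} = - T^{3}$ ($c{\left(T \right)} = - T 1 T^{2} = - T T^{2} = - T^{3}$)
$c^{4}{\left(t \right)} = \left(- \left(- \frac{3}{23}\right)^{3}\right)^{4} = \left(\left(-1\right) \left(- \frac{27}{12167}\right)\right)^{4} = \left(\frac{27}{12167}\right)^{4} = \frac{531441}{21914624432020321}$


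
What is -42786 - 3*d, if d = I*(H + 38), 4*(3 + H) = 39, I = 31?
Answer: -187791/4 ≈ -46948.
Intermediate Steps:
H = 27/4 (H = -3 + (¼)*39 = -3 + 39/4 = 27/4 ≈ 6.7500)
d = 5549/4 (d = 31*(27/4 + 38) = 31*(179/4) = 5549/4 ≈ 1387.3)
-42786 - 3*d = -42786 - 3*5549/4 = -42786 - 16647/4 = -187791/4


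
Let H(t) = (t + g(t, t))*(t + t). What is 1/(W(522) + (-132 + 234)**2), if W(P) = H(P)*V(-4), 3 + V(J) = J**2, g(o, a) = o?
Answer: 1/14179572 ≈ 7.0524e-8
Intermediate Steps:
V(J) = -3 + J**2
H(t) = 4*t**2 (H(t) = (t + t)*(t + t) = (2*t)*(2*t) = 4*t**2)
W(P) = 52*P**2 (W(P) = (4*P**2)*(-3 + (-4)**2) = (4*P**2)*(-3 + 16) = (4*P**2)*13 = 52*P**2)
1/(W(522) + (-132 + 234)**2) = 1/(52*522**2 + (-132 + 234)**2) = 1/(52*272484 + 102**2) = 1/(14169168 + 10404) = 1/14179572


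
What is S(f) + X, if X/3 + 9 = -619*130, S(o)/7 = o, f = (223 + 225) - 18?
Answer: -238427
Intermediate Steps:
f = 430 (f = 448 - 18 = 430)
S(o) = 7*o
X = -241437 (X = -27 + 3*(-619*130) = -27 + 3*(-80470) = -27 - 241410 = -241437)
S(f) + X = 7*430 - 241437 = 3010 - 241437 = -238427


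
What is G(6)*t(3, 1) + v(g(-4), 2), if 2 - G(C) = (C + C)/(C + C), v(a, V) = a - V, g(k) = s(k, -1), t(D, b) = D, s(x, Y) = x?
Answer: -3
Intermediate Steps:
g(k) = k
G(C) = 1 (G(C) = 2 - (C + C)/(C + C) = 2 - 2*C/(2*C) = 2 - 2*C*1/(2*C) = 2 - 1*1 = 2 - 1 = 1)
G(6)*t(3, 1) + v(g(-4), 2) = 1*3 + (-4 - 1*2) = 3 + (-4 - 2) = 3 - 6 = -3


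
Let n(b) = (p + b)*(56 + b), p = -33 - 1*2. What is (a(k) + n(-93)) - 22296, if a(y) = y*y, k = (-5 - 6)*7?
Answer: -11631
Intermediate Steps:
p = -35 (p = -33 - 2 = -35)
n(b) = (-35 + b)*(56 + b)
k = -77 (k = -11*7 = -77)
a(y) = y**2
(a(k) + n(-93)) - 22296 = ((-77)**2 + (-1960 + (-93)**2 + 21*(-93))) - 22296 = (5929 + (-1960 + 8649 - 1953)) - 22296 = (5929 + 4736) - 22296 = 10665 - 22296 = -11631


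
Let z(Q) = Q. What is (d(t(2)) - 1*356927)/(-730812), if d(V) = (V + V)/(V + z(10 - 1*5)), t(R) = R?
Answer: 2498485/5115684 ≈ 0.48840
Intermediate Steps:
d(V) = 2*V/(5 + V) (d(V) = (V + V)/(V + (10 - 1*5)) = (2*V)/(V + (10 - 5)) = (2*V)/(V + 5) = (2*V)/(5 + V) = 2*V/(5 + V))
(d(t(2)) - 1*356927)/(-730812) = (2*2/(5 + 2) - 1*356927)/(-730812) = (2*2/7 - 356927)*(-1/730812) = (2*2*(1/7) - 356927)*(-1/730812) = (4/7 - 356927)*(-1/730812) = -2498485/7*(-1/730812) = 2498485/5115684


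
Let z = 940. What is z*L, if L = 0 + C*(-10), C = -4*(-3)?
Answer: -112800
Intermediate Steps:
C = 12
L = -120 (L = 0 + 12*(-10) = 0 - 120 = -120)
z*L = 940*(-120) = -112800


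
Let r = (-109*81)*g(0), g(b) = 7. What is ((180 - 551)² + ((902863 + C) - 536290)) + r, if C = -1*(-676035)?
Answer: 1118446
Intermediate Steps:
C = 676035
r = -61803 (r = -109*81*7 = -8829*7 = -61803)
((180 - 551)² + ((902863 + C) - 536290)) + r = ((180 - 551)² + ((902863 + 676035) - 536290)) - 61803 = ((-371)² + (1578898 - 536290)) - 61803 = (137641 + 1042608) - 61803 = 1180249 - 61803 = 1118446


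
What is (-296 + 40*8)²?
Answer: 576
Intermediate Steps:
(-296 + 40*8)² = (-296 + 320)² = 24² = 576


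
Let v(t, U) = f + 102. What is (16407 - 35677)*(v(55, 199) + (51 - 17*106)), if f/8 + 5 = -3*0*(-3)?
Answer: 32547030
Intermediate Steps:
f = -40 (f = -40 + 8*(-3*0*(-3)) = -40 + 8*(0*(-3)) = -40 + 8*0 = -40 + 0 = -40)
v(t, U) = 62 (v(t, U) = -40 + 102 = 62)
(16407 - 35677)*(v(55, 199) + (51 - 17*106)) = (16407 - 35677)*(62 + (51 - 17*106)) = -19270*(62 + (51 - 1802)) = -19270*(62 - 1751) = -19270*(-1689) = 32547030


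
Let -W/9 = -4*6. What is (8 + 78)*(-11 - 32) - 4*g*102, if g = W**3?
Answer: -4111703666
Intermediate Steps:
W = 216 (W = -(-36)*6 = -9*(-24) = 216)
g = 10077696 (g = 216**3 = 10077696)
(8 + 78)*(-11 - 32) - 4*g*102 = (8 + 78)*(-11 - 32) - 4*10077696*102 = 86*(-43) - 40310784*102 = -3698 - 4111699968 = -4111703666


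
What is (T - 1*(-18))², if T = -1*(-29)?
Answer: 2209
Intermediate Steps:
T = 29
(T - 1*(-18))² = (29 - 1*(-18))² = (29 + 18)² = 47² = 2209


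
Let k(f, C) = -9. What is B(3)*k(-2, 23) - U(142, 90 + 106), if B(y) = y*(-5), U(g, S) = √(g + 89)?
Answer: 135 - √231 ≈ 119.80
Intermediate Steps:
U(g, S) = √(89 + g)
B(y) = -5*y
B(3)*k(-2, 23) - U(142, 90 + 106) = -5*3*(-9) - √(89 + 142) = -15*(-9) - √231 = 135 - √231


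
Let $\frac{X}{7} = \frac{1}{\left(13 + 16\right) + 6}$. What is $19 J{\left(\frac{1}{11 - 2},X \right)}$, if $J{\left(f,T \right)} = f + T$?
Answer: $\frac{266}{45} \approx 5.9111$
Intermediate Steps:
$X = \frac{1}{5}$ ($X = \frac{7}{\left(13 + 16\right) + 6} = \frac{7}{29 + 6} = \frac{7}{35} = 7 \cdot \frac{1}{35} = \frac{1}{5} \approx 0.2$)
$J{\left(f,T \right)} = T + f$
$19 J{\left(\frac{1}{11 - 2},X \right)} = 19 \left(\frac{1}{5} + \frac{1}{11 - 2}\right) = 19 \left(\frac{1}{5} + \frac{1}{9}\right) = 19 \cdot \frac{14}{45} = \frac{266}{45}$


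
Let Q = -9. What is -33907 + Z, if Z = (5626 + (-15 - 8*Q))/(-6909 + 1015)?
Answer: -199853541/5894 ≈ -33908.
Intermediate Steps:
Z = -5683/5894 (Z = (5626 + (-15 - 8*(-9)))/(-6909 + 1015) = (5626 + (-15 + 72))/(-5894) = (5626 + 57)*(-1/5894) = 5683*(-1/5894) = -5683/5894 ≈ -0.96420)
-33907 + Z = -33907 - 5683/5894 = -199853541/5894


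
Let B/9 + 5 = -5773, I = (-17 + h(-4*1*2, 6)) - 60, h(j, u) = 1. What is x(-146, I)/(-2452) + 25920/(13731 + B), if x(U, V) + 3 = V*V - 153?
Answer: -23219905/7820041 ≈ -2.9693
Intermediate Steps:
I = -76 (I = (-17 + 1) - 60 = -16 - 60 = -76)
x(U, V) = -156 + V² (x(U, V) = -3 + (V*V - 153) = -3 + (V² - 153) = -3 + (-153 + V²) = -156 + V²)
B = -52002 (B = -45 + 9*(-5773) = -45 - 51957 = -52002)
x(-146, I)/(-2452) + 25920/(13731 + B) = (-156 + (-76)²)/(-2452) + 25920/(13731 - 52002) = (-156 + 5776)*(-1/2452) + 25920/(-38271) = 5620*(-1/2452) + 25920*(-1/38271) = -1405/613 - 8640/12757 = -23219905/7820041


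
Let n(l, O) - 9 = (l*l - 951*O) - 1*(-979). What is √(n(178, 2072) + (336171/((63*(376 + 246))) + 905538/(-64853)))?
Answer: I*√1390559762618110482359010/847109886 ≈ 1392.1*I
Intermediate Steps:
n(l, O) = 988 + l² - 951*O (n(l, O) = 9 + ((l*l - 951*O) - 1*(-979)) = 9 + ((l² - 951*O) + 979) = 9 + (979 + l² - 951*O) = 988 + l² - 951*O)
√(n(178, 2072) + (336171/((63*(376 + 246))) + 905538/(-64853))) = √((988 + 178² - 951*2072) + (336171/((63*(376 + 246))) + 905538/(-64853))) = √((988 + 31684 - 1970472) + (336171/((63*622)) + 905538*(-1/64853))) = √(-1937800 + (336171/39186 - 905538/64853)) = √(-1937800 + (336171*(1/39186) - 905538/64853)) = √(-1937800 + (112057/13062 - 905538/64853)) = √(-1937800 - 4560904735/847109886) = √(-1641534097995535/847109886) = I*√1390559762618110482359010/847109886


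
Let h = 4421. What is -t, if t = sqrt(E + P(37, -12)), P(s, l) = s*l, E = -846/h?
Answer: -I*sqrt(8681827170)/4421 ≈ -21.076*I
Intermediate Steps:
E = -846/4421 ≈ -0.19136
P(s, l) = l*s
t = I*sqrt(8681827170)/4421 (t = sqrt(-846/4421 - 12*37) = sqrt(-846/4421 - 444) = sqrt(-1963770/4421) = I*sqrt(8681827170)/4421 ≈ 21.076*I)
-t = -I*sqrt(8681827170)/4421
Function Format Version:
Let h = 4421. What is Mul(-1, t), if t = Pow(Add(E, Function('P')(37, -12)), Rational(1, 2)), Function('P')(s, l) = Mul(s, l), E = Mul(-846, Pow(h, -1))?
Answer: Mul(Rational(-1, 4421), I, Pow(8681827170, Rational(1, 2))) ≈ Mul(-21.076, I)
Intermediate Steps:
E = Rational(-846, 4421) (E = Mul(-846, Pow(4421, -1)) = Mul(-846, Rational(1, 4421)) = Rational(-846, 4421) ≈ -0.19136)
Function('P')(s, l) = Mul(l, s)
t = Mul(Rational(1, 4421), I, Pow(8681827170, Rational(1, 2))) (t = Pow(Add(Rational(-846, 4421), Mul(-12, 37)), Rational(1, 2)) = Pow(Add(Rational(-846, 4421), -444), Rational(1, 2)) = Pow(Rational(-1963770, 4421), Rational(1, 2)) = Mul(Rational(1, 4421), I, Pow(8681827170, Rational(1, 2))) ≈ Mul(21.076, I))
Mul(-1, t) = Mul(-1, Mul(Rational(1, 4421), I, Pow(8681827170, Rational(1, 2)))) = Mul(Rational(-1, 4421), I, Pow(8681827170, Rational(1, 2)))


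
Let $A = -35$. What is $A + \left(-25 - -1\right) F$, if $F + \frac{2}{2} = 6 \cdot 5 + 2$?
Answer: $-779$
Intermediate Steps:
$F = 31$ ($F = -1 + \left(6 \cdot 5 + 2\right) = -1 + \left(30 + 2\right) = -1 + 32 = 31$)
$A + \left(-25 - -1\right) F = -35 + \left(-25 - -1\right) 31 = -35 + \left(-25 + 1\right) 31 = -35 - 744 = -779$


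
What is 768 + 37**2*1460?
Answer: 1999508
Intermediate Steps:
768 + 37**2*1460 = 768 + 1369*1460 = 768 + 1998740 = 1999508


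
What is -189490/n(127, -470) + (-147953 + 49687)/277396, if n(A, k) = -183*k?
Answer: -435825905/170420214 ≈ -2.5574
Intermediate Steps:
-189490/n(127, -470) + (-147953 + 49687)/277396 = -189490/((-183*(-470))) + (-147953 + 49687)/277396 = -189490/86010 - 98266*1/277396 = -189490*1/86010 - 7019/19814 = -18949/8601 - 7019/19814 = -435825905/170420214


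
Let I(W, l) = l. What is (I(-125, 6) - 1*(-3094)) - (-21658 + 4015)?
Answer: 20743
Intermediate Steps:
(I(-125, 6) - 1*(-3094)) - (-21658 + 4015) = (6 - 1*(-3094)) - (-21658 + 4015) = (6 + 3094) - 1*(-17643) = 3100 + 17643 = 20743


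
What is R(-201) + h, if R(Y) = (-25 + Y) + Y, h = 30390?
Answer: 29963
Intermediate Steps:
R(Y) = -25 + 2*Y
R(-201) + h = (-25 + 2*(-201)) + 30390 = (-25 - 402) + 30390 = -427 + 30390 = 29963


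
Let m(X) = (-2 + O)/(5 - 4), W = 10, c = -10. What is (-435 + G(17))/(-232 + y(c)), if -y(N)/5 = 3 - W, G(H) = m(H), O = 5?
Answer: 432/197 ≈ 2.1929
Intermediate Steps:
m(X) = 3 (m(X) = (-2 + 5)/(5 - 4) = 3/1 = 3*1 = 3)
G(H) = 3
y(N) = 35 (y(N) = -5*(3 - 1*10) = -5*(3 - 10) = -5*(-7) = 35)
(-435 + G(17))/(-232 + y(c)) = (-435 + 3)/(-232 + 35) = -432/(-197) = -432*(-1/197) = 432/197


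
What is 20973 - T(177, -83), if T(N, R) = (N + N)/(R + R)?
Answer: 1740936/83 ≈ 20975.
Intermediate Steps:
T(N, R) = N/R (T(N, R) = (2*N)/((2*R)) = (2*N)*(1/(2*R)) = N/R)
20973 - T(177, -83) = 20973 - 177/(-83) = 20973 - 177*(-1)/83 = 20973 - 1*(-177/83) = 20973 + 177/83 = 1740936/83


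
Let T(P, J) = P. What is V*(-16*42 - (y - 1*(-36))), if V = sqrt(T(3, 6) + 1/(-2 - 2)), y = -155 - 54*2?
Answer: -445*sqrt(11)/2 ≈ -737.95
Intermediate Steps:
y = -263 (y = -155 - 1*108 = -155 - 108 = -263)
V = sqrt(11)/2 (V = sqrt(3 + 1/(-2 - 2)) = sqrt(3 + 1/(-4)) = sqrt(3 - 1/4) = sqrt(11/4) = sqrt(11)/2 ≈ 1.6583)
V*(-16*42 - (y - 1*(-36))) = (sqrt(11)/2)*(-16*42 - (-263 - 1*(-36))) = (sqrt(11)/2)*(-672 - (-263 + 36)) = (sqrt(11)/2)*(-672 - 1*(-227)) = (sqrt(11)/2)*(-672 + 227) = (sqrt(11)/2)*(-445) = -445*sqrt(11)/2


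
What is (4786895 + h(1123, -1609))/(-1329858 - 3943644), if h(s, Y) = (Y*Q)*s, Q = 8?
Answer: 3222787/1757834 ≈ 1.8334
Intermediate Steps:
h(s, Y) = 8*Y*s (h(s, Y) = (Y*8)*s = (8*Y)*s = 8*Y*s)
(4786895 + h(1123, -1609))/(-1329858 - 3943644) = (4786895 + 8*(-1609)*1123)/(-1329858 - 3943644) = (4786895 - 14455256)/(-5273502) = -9668361*(-1/5273502) = 3222787/1757834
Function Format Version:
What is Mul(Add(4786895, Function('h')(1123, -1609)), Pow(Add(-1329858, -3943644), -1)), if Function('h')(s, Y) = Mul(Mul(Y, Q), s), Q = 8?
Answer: Rational(3222787, 1757834) ≈ 1.8334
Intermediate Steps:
Function('h')(s, Y) = Mul(8, Y, s) (Function('h')(s, Y) = Mul(Mul(Y, 8), s) = Mul(Mul(8, Y), s) = Mul(8, Y, s))
Mul(Add(4786895, Function('h')(1123, -1609)), Pow(Add(-1329858, -3943644), -1)) = Mul(Add(4786895, Mul(8, -1609, 1123)), Pow(Add(-1329858, -3943644), -1)) = Mul(Add(4786895, -14455256), Pow(-5273502, -1)) = Mul(-9668361, Rational(-1, 5273502)) = Rational(3222787, 1757834)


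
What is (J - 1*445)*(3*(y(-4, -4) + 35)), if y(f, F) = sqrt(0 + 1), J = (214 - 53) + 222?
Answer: -6696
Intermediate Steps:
J = 383 (J = 161 + 222 = 383)
y(f, F) = 1 (y(f, F) = sqrt(1) = 1)
(J - 1*445)*(3*(y(-4, -4) + 35)) = (383 - 1*445)*(3*(1 + 35)) = (383 - 445)*(3*36) = -62*108 = -6696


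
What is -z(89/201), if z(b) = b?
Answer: -89/201 ≈ -0.44279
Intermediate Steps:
-z(89/201) = -89/201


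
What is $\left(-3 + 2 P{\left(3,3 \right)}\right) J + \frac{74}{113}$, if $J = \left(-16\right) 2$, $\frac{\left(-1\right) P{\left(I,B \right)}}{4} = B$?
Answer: $\frac{97706}{113} \approx 864.66$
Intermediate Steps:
$P{\left(I,B \right)} = - 4 B$
$J = -32$
$\left(-3 + 2 P{\left(3,3 \right)}\right) J + \frac{74}{113} = \left(-3 + 2 \left(\left(-4\right) 3\right)\right) \left(-32\right) + \frac{74}{113} = \left(-3 + 2 \left(-12\right)\right) \left(-32\right) + 74 \cdot \frac{1}{113} = \left(-3 - 24\right) \left(-32\right) + \frac{74}{113} = \left(-27\right) \left(-32\right) + \frac{74}{113} = 864 + \frac{74}{113} = \frac{97706}{113}$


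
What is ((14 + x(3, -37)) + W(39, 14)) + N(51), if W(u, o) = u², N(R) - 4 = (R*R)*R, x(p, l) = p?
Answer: 134193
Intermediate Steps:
N(R) = 4 + R³ (N(R) = 4 + (R*R)*R = 4 + R²*R = 4 + R³)
((14 + x(3, -37)) + W(39, 14)) + N(51) = ((14 + 3) + 39²) + (4 + 51³) = (17 + 1521) + (4 + 132651) = 1538 + 132655 = 134193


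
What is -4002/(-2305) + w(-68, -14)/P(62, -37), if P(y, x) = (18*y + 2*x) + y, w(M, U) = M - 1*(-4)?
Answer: 266918/159045 ≈ 1.6783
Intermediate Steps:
w(M, U) = 4 + M (w(M, U) = M + 4 = 4 + M)
P(y, x) = 2*x + 19*y (P(y, x) = (2*x + 18*y) + y = 2*x + 19*y)
-4002/(-2305) + w(-68, -14)/P(62, -37) = -4002/(-2305) + (4 - 68)/(2*(-37) + 19*62) = -4002*(-1/2305) - 64/(-74 + 1178) = 4002/2305 - 64/1104 = 4002/2305 - 64*1/1104 = 4002/2305 - 4/69 = 266918/159045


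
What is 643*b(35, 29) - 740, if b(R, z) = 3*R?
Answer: 66775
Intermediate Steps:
643*b(35, 29) - 740 = 643*(3*35) - 740 = 643*105 - 740 = 67515 - 740 = 66775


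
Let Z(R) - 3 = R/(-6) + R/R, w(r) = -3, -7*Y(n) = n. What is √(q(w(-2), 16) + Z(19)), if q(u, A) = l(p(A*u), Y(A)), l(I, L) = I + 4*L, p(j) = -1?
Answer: I*√16422/42 ≈ 3.0512*I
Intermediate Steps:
Y(n) = -n/7
q(u, A) = -1 - 4*A/7 (q(u, A) = -1 + 4*(-A/7) = -1 - 4*A/7)
Z(R) = 4 - R/6 (Z(R) = 3 + (R/(-6) + R/R) = 3 + (R*(-⅙) + 1) = 3 + (-R/6 + 1) = 3 + (1 - R/6) = 4 - R/6)
√(q(w(-2), 16) + Z(19)) = √((-1 - 4/7*16) + (4 - ⅙*19)) = √((-1 - 64/7) + (4 - 19/6)) = √(-71/7 + ⅚) = √(-391/42) = I*√16422/42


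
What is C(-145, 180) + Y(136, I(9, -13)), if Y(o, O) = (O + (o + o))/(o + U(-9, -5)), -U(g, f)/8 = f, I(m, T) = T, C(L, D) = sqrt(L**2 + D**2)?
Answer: 259/176 + 5*sqrt(2137) ≈ 232.61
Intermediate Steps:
C(L, D) = sqrt(D**2 + L**2)
U(g, f) = -8*f
Y(o, O) = (O + 2*o)/(40 + o) (Y(o, O) = (O + (o + o))/(o - 8*(-5)) = (O + 2*o)/(o + 40) = (O + 2*o)/(40 + o))
C(-145, 180) + Y(136, I(9, -13)) = sqrt(180**2 + (-145)**2) + (-13 + 2*136)/(40 + 136) = sqrt(32400 + 21025) + (-13 + 272)/176 = sqrt(53425) + (1/176)*259 = 5*sqrt(2137) + 259/176 = 259/176 + 5*sqrt(2137)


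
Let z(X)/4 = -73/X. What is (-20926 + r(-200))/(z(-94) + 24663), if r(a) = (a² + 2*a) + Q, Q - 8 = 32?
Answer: 879558/1159307 ≈ 0.75869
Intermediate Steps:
Q = 40 (Q = 8 + 32 = 40)
z(X) = -292/X (z(X) = 4*(-73/X) = -292/X)
r(a) = 40 + a² + 2*a (r(a) = (a² + 2*a) + 40 = 40 + a² + 2*a)
(-20926 + r(-200))/(z(-94) + 24663) = (-20926 + (40 + (-200)² + 2*(-200)))/(-292/(-94) + 24663) = (-20926 + (40 + 40000 - 400))/(-292*(-1/94) + 24663) = (-20926 + 39640)/(146/47 + 24663) = 18714/(1159307/47) = 18714*(47/1159307) = 879558/1159307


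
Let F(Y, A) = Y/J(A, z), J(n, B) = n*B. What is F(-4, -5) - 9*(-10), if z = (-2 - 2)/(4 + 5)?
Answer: 441/5 ≈ 88.200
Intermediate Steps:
z = -4/9 ≈ -0.44444
J(n, B) = B*n
F(Y, A) = -9*Y/(4*A) (F(Y, A) = Y/((-4*A/9)) = Y*(-9/(4*A)) = -9*Y/(4*A))
F(-4, -5) - 9*(-10) = -9/4*(-4)/(-5) - 9*(-10) = -9/4*(-4)*(-⅕) + 90 = -9/5 + 90 = 441/5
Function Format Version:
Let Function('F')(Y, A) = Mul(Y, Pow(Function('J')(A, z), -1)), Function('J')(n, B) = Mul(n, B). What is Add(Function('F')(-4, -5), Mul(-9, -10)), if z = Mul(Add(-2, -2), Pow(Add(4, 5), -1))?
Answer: Rational(441, 5) ≈ 88.200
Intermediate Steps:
z = Rational(-4, 9) (z = Mul(-4, Pow(9, -1)) = Mul(-4, Rational(1, 9)) = Rational(-4, 9) ≈ -0.44444)
Function('J')(n, B) = Mul(B, n)
Function('F')(Y, A) = Mul(Rational(-9, 4), Y, Pow(A, -1)) (Function('F')(Y, A) = Mul(Y, Pow(Mul(Rational(-4, 9), A), -1)) = Mul(Y, Mul(Rational(-9, 4), Pow(A, -1))) = Mul(Rational(-9, 4), Y, Pow(A, -1)))
Add(Function('F')(-4, -5), Mul(-9, -10)) = Add(Mul(Rational(-9, 4), -4, Pow(-5, -1)), Mul(-9, -10)) = Add(Mul(Rational(-9, 4), -4, Rational(-1, 5)), 90) = Add(Rational(-9, 5), 90) = Rational(441, 5)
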